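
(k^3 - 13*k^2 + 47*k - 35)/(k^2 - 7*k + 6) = (k^2 - 12*k + 35)/(k - 6)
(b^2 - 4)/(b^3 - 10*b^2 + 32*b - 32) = (b + 2)/(b^2 - 8*b + 16)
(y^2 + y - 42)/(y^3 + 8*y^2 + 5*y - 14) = (y - 6)/(y^2 + y - 2)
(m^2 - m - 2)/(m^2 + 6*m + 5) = (m - 2)/(m + 5)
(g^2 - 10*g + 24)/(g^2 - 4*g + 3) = (g^2 - 10*g + 24)/(g^2 - 4*g + 3)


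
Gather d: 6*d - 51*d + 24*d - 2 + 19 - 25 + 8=-21*d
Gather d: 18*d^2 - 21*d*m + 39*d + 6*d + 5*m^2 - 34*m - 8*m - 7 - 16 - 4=18*d^2 + d*(45 - 21*m) + 5*m^2 - 42*m - 27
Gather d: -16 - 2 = -18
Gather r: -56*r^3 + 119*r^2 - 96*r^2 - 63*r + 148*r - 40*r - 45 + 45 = -56*r^3 + 23*r^2 + 45*r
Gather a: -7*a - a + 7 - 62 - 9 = -8*a - 64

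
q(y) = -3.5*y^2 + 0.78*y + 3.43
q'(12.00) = -83.22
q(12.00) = -491.21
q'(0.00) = 0.78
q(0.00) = 3.43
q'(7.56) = -52.14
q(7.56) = -190.71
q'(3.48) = -23.58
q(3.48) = -36.24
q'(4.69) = -32.05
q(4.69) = -69.90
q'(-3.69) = 26.61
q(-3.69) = -47.10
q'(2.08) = -13.78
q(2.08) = -10.09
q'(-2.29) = 16.81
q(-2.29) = -16.71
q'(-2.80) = 20.38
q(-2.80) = -26.19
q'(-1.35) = 10.23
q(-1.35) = -4.00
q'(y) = 0.78 - 7.0*y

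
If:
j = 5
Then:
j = 5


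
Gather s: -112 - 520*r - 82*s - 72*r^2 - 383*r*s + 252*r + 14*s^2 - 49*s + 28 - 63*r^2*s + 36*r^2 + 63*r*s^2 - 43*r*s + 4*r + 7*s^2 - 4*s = -36*r^2 - 264*r + s^2*(63*r + 21) + s*(-63*r^2 - 426*r - 135) - 84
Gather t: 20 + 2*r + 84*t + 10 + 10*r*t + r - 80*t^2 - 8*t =3*r - 80*t^2 + t*(10*r + 76) + 30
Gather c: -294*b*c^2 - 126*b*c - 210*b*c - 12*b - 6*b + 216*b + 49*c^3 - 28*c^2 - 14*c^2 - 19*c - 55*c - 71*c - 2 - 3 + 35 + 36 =198*b + 49*c^3 + c^2*(-294*b - 42) + c*(-336*b - 145) + 66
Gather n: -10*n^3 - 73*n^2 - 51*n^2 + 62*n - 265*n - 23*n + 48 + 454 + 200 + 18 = -10*n^3 - 124*n^2 - 226*n + 720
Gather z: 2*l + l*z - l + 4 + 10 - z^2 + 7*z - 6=l - z^2 + z*(l + 7) + 8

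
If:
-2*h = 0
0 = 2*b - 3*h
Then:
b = 0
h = 0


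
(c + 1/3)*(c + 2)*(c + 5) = c^3 + 22*c^2/3 + 37*c/3 + 10/3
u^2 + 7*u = u*(u + 7)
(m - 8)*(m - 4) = m^2 - 12*m + 32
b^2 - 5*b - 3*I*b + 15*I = (b - 5)*(b - 3*I)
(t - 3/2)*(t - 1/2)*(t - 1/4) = t^3 - 9*t^2/4 + 5*t/4 - 3/16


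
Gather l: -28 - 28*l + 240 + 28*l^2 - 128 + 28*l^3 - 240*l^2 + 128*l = 28*l^3 - 212*l^2 + 100*l + 84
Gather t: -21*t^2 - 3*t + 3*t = -21*t^2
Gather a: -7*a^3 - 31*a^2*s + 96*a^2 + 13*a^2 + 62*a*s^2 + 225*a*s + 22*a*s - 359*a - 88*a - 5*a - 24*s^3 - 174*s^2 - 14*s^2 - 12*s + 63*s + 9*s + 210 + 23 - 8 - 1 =-7*a^3 + a^2*(109 - 31*s) + a*(62*s^2 + 247*s - 452) - 24*s^3 - 188*s^2 + 60*s + 224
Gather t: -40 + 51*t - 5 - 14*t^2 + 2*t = -14*t^2 + 53*t - 45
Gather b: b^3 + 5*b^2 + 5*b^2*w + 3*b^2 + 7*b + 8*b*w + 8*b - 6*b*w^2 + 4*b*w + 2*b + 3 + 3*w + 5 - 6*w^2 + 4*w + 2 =b^3 + b^2*(5*w + 8) + b*(-6*w^2 + 12*w + 17) - 6*w^2 + 7*w + 10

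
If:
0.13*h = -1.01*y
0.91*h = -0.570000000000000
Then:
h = -0.63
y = 0.08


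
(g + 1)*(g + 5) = g^2 + 6*g + 5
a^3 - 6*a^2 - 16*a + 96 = (a - 6)*(a - 4)*(a + 4)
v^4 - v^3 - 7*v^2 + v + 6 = (v - 3)*(v - 1)*(v + 1)*(v + 2)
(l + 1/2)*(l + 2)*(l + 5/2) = l^3 + 5*l^2 + 29*l/4 + 5/2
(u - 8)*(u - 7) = u^2 - 15*u + 56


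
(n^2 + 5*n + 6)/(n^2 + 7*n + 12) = (n + 2)/(n + 4)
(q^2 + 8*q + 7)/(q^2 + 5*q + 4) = (q + 7)/(q + 4)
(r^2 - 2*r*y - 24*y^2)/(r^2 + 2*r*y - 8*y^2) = (-r + 6*y)/(-r + 2*y)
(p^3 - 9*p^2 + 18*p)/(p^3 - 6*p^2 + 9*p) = (p - 6)/(p - 3)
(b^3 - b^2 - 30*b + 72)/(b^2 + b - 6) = (b^3 - b^2 - 30*b + 72)/(b^2 + b - 6)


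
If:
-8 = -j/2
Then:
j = 16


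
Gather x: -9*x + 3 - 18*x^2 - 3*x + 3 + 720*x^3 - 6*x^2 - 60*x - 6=720*x^3 - 24*x^2 - 72*x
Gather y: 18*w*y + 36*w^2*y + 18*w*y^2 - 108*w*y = 18*w*y^2 + y*(36*w^2 - 90*w)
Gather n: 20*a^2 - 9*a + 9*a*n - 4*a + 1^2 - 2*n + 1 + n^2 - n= 20*a^2 - 13*a + n^2 + n*(9*a - 3) + 2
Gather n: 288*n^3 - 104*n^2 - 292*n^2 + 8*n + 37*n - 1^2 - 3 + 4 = 288*n^3 - 396*n^2 + 45*n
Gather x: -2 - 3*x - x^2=-x^2 - 3*x - 2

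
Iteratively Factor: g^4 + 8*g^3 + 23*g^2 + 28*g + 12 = (g + 1)*(g^3 + 7*g^2 + 16*g + 12) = (g + 1)*(g + 3)*(g^2 + 4*g + 4) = (g + 1)*(g + 2)*(g + 3)*(g + 2)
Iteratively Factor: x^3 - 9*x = (x - 3)*(x^2 + 3*x) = (x - 3)*(x + 3)*(x)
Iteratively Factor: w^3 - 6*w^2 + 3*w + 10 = (w - 5)*(w^2 - w - 2) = (w - 5)*(w - 2)*(w + 1)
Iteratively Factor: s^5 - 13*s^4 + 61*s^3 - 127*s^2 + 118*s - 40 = (s - 1)*(s^4 - 12*s^3 + 49*s^2 - 78*s + 40) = (s - 5)*(s - 1)*(s^3 - 7*s^2 + 14*s - 8) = (s - 5)*(s - 4)*(s - 1)*(s^2 - 3*s + 2) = (s - 5)*(s - 4)*(s - 2)*(s - 1)*(s - 1)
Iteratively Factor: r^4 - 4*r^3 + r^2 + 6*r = (r + 1)*(r^3 - 5*r^2 + 6*r) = r*(r + 1)*(r^2 - 5*r + 6) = r*(r - 3)*(r + 1)*(r - 2)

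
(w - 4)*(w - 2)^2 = w^3 - 8*w^2 + 20*w - 16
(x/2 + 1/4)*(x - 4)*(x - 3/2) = x^3/2 - 5*x^2/2 + 13*x/8 + 3/2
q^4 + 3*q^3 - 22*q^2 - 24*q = q*(q - 4)*(q + 1)*(q + 6)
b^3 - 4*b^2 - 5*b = b*(b - 5)*(b + 1)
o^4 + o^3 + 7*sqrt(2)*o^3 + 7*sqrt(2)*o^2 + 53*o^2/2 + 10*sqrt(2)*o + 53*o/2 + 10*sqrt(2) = (o + 1)*(o + sqrt(2)/2)*(o + 5*sqrt(2)/2)*(o + 4*sqrt(2))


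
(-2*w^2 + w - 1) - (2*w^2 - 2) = -4*w^2 + w + 1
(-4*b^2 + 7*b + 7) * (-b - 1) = 4*b^3 - 3*b^2 - 14*b - 7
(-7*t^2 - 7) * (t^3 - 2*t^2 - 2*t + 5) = -7*t^5 + 14*t^4 + 7*t^3 - 21*t^2 + 14*t - 35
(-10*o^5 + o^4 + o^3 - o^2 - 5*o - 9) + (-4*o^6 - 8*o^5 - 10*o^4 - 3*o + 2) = -4*o^6 - 18*o^5 - 9*o^4 + o^3 - o^2 - 8*o - 7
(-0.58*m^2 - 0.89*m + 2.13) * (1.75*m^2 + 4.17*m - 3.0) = -1.015*m^4 - 3.9761*m^3 + 1.7562*m^2 + 11.5521*m - 6.39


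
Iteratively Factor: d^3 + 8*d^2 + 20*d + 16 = (d + 2)*(d^2 + 6*d + 8) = (d + 2)^2*(d + 4)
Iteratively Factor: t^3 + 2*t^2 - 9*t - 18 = (t + 3)*(t^2 - t - 6) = (t - 3)*(t + 3)*(t + 2)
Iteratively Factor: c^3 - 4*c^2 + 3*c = (c - 3)*(c^2 - c) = c*(c - 3)*(c - 1)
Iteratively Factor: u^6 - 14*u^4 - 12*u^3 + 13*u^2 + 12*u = (u + 1)*(u^5 - u^4 - 13*u^3 + u^2 + 12*u) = (u + 1)*(u + 3)*(u^4 - 4*u^3 - u^2 + 4*u) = (u - 4)*(u + 1)*(u + 3)*(u^3 - u) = (u - 4)*(u + 1)^2*(u + 3)*(u^2 - u) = u*(u - 4)*(u + 1)^2*(u + 3)*(u - 1)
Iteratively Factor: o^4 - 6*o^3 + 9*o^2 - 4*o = (o - 1)*(o^3 - 5*o^2 + 4*o) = (o - 1)^2*(o^2 - 4*o) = (o - 4)*(o - 1)^2*(o)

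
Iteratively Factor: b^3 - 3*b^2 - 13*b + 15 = (b - 1)*(b^2 - 2*b - 15) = (b - 5)*(b - 1)*(b + 3)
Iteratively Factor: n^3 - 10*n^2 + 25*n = (n)*(n^2 - 10*n + 25) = n*(n - 5)*(n - 5)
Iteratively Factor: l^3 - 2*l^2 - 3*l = (l + 1)*(l^2 - 3*l) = (l - 3)*(l + 1)*(l)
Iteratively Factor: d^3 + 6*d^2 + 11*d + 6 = (d + 2)*(d^2 + 4*d + 3) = (d + 1)*(d + 2)*(d + 3)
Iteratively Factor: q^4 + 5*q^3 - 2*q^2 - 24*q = (q + 3)*(q^3 + 2*q^2 - 8*q) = q*(q + 3)*(q^2 + 2*q - 8) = q*(q + 3)*(q + 4)*(q - 2)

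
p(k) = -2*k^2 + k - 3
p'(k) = 1 - 4*k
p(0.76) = -3.40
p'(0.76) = -2.04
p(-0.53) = -4.09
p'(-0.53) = 3.12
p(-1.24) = -7.32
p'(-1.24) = 5.96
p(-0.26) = -3.40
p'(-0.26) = 2.04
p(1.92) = -8.45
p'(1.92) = -6.68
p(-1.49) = -8.93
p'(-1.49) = 6.96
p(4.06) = -31.91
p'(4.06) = -15.24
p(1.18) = -4.60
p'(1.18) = -3.72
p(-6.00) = -81.00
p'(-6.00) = 25.00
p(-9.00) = -174.00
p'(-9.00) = 37.00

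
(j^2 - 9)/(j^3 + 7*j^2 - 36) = (j - 3)/(j^2 + 4*j - 12)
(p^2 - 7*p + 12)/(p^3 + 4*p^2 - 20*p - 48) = (p - 3)/(p^2 + 8*p + 12)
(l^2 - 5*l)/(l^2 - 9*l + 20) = l/(l - 4)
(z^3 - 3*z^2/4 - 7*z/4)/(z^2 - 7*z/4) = z + 1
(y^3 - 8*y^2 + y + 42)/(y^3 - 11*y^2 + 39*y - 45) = (y^2 - 5*y - 14)/(y^2 - 8*y + 15)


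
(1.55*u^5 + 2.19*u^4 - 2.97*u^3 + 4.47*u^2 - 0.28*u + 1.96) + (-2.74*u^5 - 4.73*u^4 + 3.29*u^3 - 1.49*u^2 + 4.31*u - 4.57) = -1.19*u^5 - 2.54*u^4 + 0.32*u^3 + 2.98*u^2 + 4.03*u - 2.61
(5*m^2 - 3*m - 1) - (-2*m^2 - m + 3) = 7*m^2 - 2*m - 4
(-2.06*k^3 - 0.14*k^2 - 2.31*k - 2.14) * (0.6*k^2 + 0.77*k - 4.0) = -1.236*k^5 - 1.6702*k^4 + 6.7462*k^3 - 2.5027*k^2 + 7.5922*k + 8.56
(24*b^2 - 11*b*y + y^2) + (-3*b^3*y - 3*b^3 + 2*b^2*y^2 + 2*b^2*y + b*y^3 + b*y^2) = -3*b^3*y - 3*b^3 + 2*b^2*y^2 + 2*b^2*y + 24*b^2 + b*y^3 + b*y^2 - 11*b*y + y^2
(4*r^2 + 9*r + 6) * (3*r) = 12*r^3 + 27*r^2 + 18*r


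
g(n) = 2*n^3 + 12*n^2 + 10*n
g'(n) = 6*n^2 + 24*n + 10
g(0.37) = 5.44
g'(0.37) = 19.70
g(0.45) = 7.11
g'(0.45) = 22.02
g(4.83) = 553.60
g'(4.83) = 265.89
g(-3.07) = 24.53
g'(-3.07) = -7.13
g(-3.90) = 24.88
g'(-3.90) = 7.66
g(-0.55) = -2.20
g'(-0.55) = -1.38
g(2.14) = 95.96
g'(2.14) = 88.84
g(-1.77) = 8.80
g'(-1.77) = -13.68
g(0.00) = 0.00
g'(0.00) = 10.00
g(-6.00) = -60.00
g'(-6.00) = 82.00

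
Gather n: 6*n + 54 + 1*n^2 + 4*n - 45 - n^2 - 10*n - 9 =0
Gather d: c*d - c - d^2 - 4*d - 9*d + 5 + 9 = -c - d^2 + d*(c - 13) + 14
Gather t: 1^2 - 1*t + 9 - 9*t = 10 - 10*t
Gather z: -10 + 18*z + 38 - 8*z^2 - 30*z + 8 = -8*z^2 - 12*z + 36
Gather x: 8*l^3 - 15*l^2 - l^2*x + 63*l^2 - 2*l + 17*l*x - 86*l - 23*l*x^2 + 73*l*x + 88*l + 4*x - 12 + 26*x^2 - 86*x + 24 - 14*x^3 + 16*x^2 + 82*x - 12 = 8*l^3 + 48*l^2 - 14*x^3 + x^2*(42 - 23*l) + x*(-l^2 + 90*l)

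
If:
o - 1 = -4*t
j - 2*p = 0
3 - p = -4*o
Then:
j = 14 - 32*t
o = 1 - 4*t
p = 7 - 16*t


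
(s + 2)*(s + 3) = s^2 + 5*s + 6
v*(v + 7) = v^2 + 7*v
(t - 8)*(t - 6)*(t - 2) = t^3 - 16*t^2 + 76*t - 96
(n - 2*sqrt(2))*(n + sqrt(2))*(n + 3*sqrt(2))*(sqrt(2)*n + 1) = sqrt(2)*n^4 + 5*n^3 - 8*sqrt(2)*n^2 - 34*n - 12*sqrt(2)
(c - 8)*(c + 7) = c^2 - c - 56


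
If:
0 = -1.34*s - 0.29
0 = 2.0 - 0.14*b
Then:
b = 14.29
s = -0.22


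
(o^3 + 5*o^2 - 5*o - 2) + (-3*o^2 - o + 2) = o^3 + 2*o^2 - 6*o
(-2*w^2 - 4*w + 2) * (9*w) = -18*w^3 - 36*w^2 + 18*w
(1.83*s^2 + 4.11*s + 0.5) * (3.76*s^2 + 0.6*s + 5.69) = 6.8808*s^4 + 16.5516*s^3 + 14.7587*s^2 + 23.6859*s + 2.845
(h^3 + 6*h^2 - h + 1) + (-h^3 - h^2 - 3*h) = 5*h^2 - 4*h + 1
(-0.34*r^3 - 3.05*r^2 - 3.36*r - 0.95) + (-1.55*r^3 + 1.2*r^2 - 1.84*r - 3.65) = -1.89*r^3 - 1.85*r^2 - 5.2*r - 4.6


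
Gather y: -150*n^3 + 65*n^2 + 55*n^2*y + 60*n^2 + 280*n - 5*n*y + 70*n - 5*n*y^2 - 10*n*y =-150*n^3 + 125*n^2 - 5*n*y^2 + 350*n + y*(55*n^2 - 15*n)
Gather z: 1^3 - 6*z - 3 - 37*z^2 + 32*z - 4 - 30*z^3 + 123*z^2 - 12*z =-30*z^3 + 86*z^2 + 14*z - 6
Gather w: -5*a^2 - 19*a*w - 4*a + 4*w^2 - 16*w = -5*a^2 - 4*a + 4*w^2 + w*(-19*a - 16)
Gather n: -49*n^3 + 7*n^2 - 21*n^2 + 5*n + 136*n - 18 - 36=-49*n^3 - 14*n^2 + 141*n - 54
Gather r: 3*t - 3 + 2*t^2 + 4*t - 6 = 2*t^2 + 7*t - 9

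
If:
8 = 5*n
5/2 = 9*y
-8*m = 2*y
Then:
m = -5/72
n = 8/5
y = 5/18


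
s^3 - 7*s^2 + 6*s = s*(s - 6)*(s - 1)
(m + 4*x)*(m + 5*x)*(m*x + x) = m^3*x + 9*m^2*x^2 + m^2*x + 20*m*x^3 + 9*m*x^2 + 20*x^3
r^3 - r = r*(r - 1)*(r + 1)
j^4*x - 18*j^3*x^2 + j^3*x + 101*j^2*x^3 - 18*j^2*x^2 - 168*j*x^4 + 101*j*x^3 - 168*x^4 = (j - 8*x)*(j - 7*x)*(j - 3*x)*(j*x + x)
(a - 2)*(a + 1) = a^2 - a - 2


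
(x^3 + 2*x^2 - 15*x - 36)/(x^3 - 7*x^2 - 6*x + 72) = (x + 3)/(x - 6)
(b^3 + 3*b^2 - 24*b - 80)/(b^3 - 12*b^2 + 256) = (b^2 - b - 20)/(b^2 - 16*b + 64)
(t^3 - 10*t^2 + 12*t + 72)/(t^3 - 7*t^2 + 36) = (t - 6)/(t - 3)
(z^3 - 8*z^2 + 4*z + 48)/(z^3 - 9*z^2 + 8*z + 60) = (z - 4)/(z - 5)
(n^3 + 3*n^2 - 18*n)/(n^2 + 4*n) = (n^2 + 3*n - 18)/(n + 4)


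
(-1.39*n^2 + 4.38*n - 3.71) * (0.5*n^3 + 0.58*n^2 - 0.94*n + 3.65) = -0.695*n^5 + 1.3838*n^4 + 1.992*n^3 - 11.3425*n^2 + 19.4744*n - 13.5415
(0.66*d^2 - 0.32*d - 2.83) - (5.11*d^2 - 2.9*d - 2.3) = -4.45*d^2 + 2.58*d - 0.53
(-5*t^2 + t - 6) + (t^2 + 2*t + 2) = -4*t^2 + 3*t - 4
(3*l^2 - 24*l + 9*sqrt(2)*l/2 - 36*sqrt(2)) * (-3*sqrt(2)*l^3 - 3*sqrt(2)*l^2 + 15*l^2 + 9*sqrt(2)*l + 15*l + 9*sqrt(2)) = -9*sqrt(2)*l^5 + 18*l^4 + 63*sqrt(2)*l^4 - 126*l^3 + 333*sqrt(2)*l^3/2 - 1323*sqrt(2)*l^2/2 - 63*l^2 - 756*sqrt(2)*l - 567*l - 648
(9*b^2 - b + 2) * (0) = 0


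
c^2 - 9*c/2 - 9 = (c - 6)*(c + 3/2)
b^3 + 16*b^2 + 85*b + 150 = (b + 5)^2*(b + 6)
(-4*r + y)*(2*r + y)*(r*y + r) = -8*r^3*y - 8*r^3 - 2*r^2*y^2 - 2*r^2*y + r*y^3 + r*y^2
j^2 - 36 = (j - 6)*(j + 6)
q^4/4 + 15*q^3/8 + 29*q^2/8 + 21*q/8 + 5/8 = (q/4 + 1/4)*(q + 1/2)*(q + 1)*(q + 5)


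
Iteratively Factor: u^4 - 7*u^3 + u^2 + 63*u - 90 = (u - 2)*(u^3 - 5*u^2 - 9*u + 45) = (u - 3)*(u - 2)*(u^2 - 2*u - 15) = (u - 5)*(u - 3)*(u - 2)*(u + 3)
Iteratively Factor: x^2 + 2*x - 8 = (x + 4)*(x - 2)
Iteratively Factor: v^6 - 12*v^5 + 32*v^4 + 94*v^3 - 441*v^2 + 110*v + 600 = (v + 1)*(v^5 - 13*v^4 + 45*v^3 + 49*v^2 - 490*v + 600) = (v + 1)*(v + 3)*(v^4 - 16*v^3 + 93*v^2 - 230*v + 200) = (v - 5)*(v + 1)*(v + 3)*(v^3 - 11*v^2 + 38*v - 40) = (v - 5)*(v - 4)*(v + 1)*(v + 3)*(v^2 - 7*v + 10) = (v - 5)*(v - 4)*(v - 2)*(v + 1)*(v + 3)*(v - 5)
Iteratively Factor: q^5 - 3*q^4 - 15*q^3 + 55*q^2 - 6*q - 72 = (q + 4)*(q^4 - 7*q^3 + 13*q^2 + 3*q - 18) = (q - 3)*(q + 4)*(q^3 - 4*q^2 + q + 6) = (q - 3)^2*(q + 4)*(q^2 - q - 2) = (q - 3)^2*(q + 1)*(q + 4)*(q - 2)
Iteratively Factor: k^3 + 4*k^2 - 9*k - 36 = (k - 3)*(k^2 + 7*k + 12) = (k - 3)*(k + 4)*(k + 3)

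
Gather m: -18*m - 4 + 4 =-18*m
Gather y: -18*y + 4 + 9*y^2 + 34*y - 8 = 9*y^2 + 16*y - 4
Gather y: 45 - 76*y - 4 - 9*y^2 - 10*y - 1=-9*y^2 - 86*y + 40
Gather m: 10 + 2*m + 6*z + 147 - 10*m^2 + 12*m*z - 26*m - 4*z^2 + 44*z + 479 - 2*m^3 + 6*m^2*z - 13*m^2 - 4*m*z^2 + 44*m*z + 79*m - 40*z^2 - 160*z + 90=-2*m^3 + m^2*(6*z - 23) + m*(-4*z^2 + 56*z + 55) - 44*z^2 - 110*z + 726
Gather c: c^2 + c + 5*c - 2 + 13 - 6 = c^2 + 6*c + 5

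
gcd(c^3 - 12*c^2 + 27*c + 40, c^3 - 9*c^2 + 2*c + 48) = c - 8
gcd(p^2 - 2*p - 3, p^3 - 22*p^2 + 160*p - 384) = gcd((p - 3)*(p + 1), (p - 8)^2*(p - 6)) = 1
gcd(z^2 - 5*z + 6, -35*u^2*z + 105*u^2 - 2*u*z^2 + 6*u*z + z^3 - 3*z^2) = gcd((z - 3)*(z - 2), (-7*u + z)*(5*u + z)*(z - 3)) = z - 3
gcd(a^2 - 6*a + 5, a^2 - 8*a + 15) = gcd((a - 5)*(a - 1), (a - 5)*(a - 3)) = a - 5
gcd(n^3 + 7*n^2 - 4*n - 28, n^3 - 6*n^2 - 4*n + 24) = n^2 - 4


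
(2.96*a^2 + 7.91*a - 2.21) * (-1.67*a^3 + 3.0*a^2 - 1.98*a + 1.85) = -4.9432*a^5 - 4.3297*a^4 + 21.5599*a^3 - 16.8158*a^2 + 19.0093*a - 4.0885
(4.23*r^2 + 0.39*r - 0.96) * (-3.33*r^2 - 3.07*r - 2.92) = -14.0859*r^4 - 14.2848*r^3 - 10.3521*r^2 + 1.8084*r + 2.8032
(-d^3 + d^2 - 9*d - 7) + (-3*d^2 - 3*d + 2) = -d^3 - 2*d^2 - 12*d - 5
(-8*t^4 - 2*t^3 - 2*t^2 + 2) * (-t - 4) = 8*t^5 + 34*t^4 + 10*t^3 + 8*t^2 - 2*t - 8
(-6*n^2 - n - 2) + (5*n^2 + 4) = -n^2 - n + 2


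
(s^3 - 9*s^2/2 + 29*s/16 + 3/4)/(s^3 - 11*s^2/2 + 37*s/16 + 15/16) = (s - 4)/(s - 5)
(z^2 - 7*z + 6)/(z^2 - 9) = (z^2 - 7*z + 6)/(z^2 - 9)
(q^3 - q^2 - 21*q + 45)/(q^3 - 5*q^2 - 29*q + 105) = (q - 3)/(q - 7)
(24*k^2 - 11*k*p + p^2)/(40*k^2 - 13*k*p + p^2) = (-3*k + p)/(-5*k + p)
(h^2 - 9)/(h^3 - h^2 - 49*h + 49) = (h^2 - 9)/(h^3 - h^2 - 49*h + 49)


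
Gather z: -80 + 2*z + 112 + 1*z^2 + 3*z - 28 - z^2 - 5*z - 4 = 0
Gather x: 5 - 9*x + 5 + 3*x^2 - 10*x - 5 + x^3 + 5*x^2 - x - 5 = x^3 + 8*x^2 - 20*x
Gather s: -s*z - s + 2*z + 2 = s*(-z - 1) + 2*z + 2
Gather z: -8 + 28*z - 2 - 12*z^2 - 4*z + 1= -12*z^2 + 24*z - 9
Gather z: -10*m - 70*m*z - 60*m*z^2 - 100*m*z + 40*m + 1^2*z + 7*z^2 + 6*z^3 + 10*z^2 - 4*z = 30*m + 6*z^3 + z^2*(17 - 60*m) + z*(-170*m - 3)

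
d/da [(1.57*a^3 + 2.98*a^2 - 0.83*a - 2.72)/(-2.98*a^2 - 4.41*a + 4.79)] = (-4.6786*a^4 - 13.8474*a^3 + 6.9457*a^2 + 12.3372*a - 15.9709)/(8.8804*a^4 + 26.2836*a^3 - 9.1003*a^2 - 42.2478*a + 22.9441)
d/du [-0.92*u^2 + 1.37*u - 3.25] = 1.37 - 1.84*u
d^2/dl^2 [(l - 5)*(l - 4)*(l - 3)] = 6*l - 24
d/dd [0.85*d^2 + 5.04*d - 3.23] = 1.7*d + 5.04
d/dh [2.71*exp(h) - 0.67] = 2.71*exp(h)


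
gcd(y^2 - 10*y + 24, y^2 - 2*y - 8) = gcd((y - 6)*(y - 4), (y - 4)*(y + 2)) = y - 4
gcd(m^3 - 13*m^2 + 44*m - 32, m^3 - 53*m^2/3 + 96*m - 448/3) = m - 8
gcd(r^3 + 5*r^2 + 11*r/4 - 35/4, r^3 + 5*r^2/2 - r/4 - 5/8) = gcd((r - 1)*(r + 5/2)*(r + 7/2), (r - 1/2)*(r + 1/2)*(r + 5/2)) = r + 5/2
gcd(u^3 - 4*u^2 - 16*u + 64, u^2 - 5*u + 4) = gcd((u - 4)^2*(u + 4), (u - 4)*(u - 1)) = u - 4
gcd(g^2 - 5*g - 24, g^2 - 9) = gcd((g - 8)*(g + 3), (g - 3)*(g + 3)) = g + 3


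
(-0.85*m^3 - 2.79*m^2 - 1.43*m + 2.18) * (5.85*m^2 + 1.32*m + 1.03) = -4.9725*m^5 - 17.4435*m^4 - 12.9238*m^3 + 7.9917*m^2 + 1.4047*m + 2.2454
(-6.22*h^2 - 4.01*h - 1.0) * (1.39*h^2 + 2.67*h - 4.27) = -8.6458*h^4 - 22.1813*h^3 + 14.4627*h^2 + 14.4527*h + 4.27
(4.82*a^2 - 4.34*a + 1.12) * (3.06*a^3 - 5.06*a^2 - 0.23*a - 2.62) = 14.7492*a^5 - 37.6696*a^4 + 24.279*a^3 - 17.2974*a^2 + 11.1132*a - 2.9344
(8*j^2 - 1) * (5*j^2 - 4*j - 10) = 40*j^4 - 32*j^3 - 85*j^2 + 4*j + 10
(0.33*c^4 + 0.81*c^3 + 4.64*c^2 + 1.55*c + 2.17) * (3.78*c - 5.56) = 1.2474*c^5 + 1.227*c^4 + 13.0356*c^3 - 19.9394*c^2 - 0.415400000000002*c - 12.0652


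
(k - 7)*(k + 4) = k^2 - 3*k - 28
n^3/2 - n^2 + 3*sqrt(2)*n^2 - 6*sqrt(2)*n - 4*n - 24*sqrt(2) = (n/2 + 1)*(n - 4)*(n + 6*sqrt(2))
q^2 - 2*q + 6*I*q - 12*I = (q - 2)*(q + 6*I)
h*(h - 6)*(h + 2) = h^3 - 4*h^2 - 12*h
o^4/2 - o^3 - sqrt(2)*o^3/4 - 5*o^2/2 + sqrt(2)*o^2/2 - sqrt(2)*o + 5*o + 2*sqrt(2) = (o/2 + sqrt(2)/2)*(o - 2)*(o - 2*sqrt(2))*(o + sqrt(2)/2)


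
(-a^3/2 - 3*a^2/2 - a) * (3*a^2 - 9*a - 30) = -3*a^5/2 + 51*a^3/2 + 54*a^2 + 30*a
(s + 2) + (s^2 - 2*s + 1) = s^2 - s + 3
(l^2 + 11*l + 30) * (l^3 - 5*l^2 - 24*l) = l^5 + 6*l^4 - 49*l^3 - 414*l^2 - 720*l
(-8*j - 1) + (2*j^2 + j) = 2*j^2 - 7*j - 1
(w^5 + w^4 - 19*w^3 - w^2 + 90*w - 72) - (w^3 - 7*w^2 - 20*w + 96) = w^5 + w^4 - 20*w^3 + 6*w^2 + 110*w - 168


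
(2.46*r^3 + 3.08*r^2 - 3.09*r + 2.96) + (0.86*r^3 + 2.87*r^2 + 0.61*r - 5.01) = 3.32*r^3 + 5.95*r^2 - 2.48*r - 2.05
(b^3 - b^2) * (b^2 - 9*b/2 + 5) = b^5 - 11*b^4/2 + 19*b^3/2 - 5*b^2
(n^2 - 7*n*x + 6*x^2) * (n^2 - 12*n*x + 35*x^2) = n^4 - 19*n^3*x + 125*n^2*x^2 - 317*n*x^3 + 210*x^4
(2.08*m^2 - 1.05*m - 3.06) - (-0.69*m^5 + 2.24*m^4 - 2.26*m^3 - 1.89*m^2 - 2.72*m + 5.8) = 0.69*m^5 - 2.24*m^4 + 2.26*m^3 + 3.97*m^2 + 1.67*m - 8.86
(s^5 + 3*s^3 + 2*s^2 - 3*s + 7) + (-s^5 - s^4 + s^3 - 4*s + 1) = -s^4 + 4*s^3 + 2*s^2 - 7*s + 8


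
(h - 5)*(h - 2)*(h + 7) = h^3 - 39*h + 70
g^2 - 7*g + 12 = (g - 4)*(g - 3)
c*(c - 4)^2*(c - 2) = c^4 - 10*c^3 + 32*c^2 - 32*c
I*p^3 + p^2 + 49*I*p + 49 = (p - 7*I)*(p + 7*I)*(I*p + 1)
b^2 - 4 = (b - 2)*(b + 2)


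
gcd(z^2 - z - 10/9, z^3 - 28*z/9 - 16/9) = z + 2/3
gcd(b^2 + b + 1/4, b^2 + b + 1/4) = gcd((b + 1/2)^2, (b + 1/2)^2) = b^2 + b + 1/4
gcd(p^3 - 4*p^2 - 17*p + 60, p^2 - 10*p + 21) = p - 3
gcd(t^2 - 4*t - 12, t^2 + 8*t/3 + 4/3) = t + 2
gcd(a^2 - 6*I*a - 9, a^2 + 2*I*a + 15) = a - 3*I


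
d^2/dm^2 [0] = 0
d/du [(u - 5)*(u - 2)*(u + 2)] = 3*u^2 - 10*u - 4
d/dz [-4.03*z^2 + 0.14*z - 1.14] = 0.14 - 8.06*z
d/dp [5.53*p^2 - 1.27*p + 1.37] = 11.06*p - 1.27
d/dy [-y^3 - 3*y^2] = 3*y*(-y - 2)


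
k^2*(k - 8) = k^3 - 8*k^2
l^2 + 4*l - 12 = (l - 2)*(l + 6)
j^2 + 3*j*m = j*(j + 3*m)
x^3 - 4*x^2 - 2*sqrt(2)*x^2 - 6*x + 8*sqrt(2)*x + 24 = (x - 4)*(x - 3*sqrt(2))*(x + sqrt(2))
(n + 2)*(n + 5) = n^2 + 7*n + 10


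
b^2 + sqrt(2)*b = b*(b + sqrt(2))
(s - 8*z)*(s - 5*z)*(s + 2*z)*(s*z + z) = s^4*z - 11*s^3*z^2 + s^3*z + 14*s^2*z^3 - 11*s^2*z^2 + 80*s*z^4 + 14*s*z^3 + 80*z^4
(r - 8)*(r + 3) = r^2 - 5*r - 24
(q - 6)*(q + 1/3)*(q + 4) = q^3 - 5*q^2/3 - 74*q/3 - 8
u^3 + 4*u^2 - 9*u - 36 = (u - 3)*(u + 3)*(u + 4)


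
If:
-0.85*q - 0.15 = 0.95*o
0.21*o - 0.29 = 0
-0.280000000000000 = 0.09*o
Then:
No Solution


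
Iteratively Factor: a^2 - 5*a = (a - 5)*(a)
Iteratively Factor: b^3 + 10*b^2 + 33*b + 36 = (b + 4)*(b^2 + 6*b + 9) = (b + 3)*(b + 4)*(b + 3)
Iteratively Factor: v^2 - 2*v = (v)*(v - 2)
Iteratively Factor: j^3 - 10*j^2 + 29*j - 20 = (j - 4)*(j^2 - 6*j + 5) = (j - 5)*(j - 4)*(j - 1)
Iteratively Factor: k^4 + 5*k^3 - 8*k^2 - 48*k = (k + 4)*(k^3 + k^2 - 12*k) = (k + 4)^2*(k^2 - 3*k) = (k - 3)*(k + 4)^2*(k)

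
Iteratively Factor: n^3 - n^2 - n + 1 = (n + 1)*(n^2 - 2*n + 1) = (n - 1)*(n + 1)*(n - 1)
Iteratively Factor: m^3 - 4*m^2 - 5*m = (m + 1)*(m^2 - 5*m) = (m - 5)*(m + 1)*(m)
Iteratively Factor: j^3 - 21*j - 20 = (j - 5)*(j^2 + 5*j + 4) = (j - 5)*(j + 1)*(j + 4)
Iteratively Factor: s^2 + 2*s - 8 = (s - 2)*(s + 4)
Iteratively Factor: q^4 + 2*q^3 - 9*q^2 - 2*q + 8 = (q - 1)*(q^3 + 3*q^2 - 6*q - 8) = (q - 1)*(q + 4)*(q^2 - q - 2) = (q - 1)*(q + 1)*(q + 4)*(q - 2)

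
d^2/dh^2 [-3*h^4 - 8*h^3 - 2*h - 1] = 12*h*(-3*h - 4)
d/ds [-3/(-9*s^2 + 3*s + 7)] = 9*(1 - 6*s)/(-9*s^2 + 3*s + 7)^2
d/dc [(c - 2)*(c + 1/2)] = 2*c - 3/2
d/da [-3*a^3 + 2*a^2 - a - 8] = -9*a^2 + 4*a - 1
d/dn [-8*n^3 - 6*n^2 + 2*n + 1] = -24*n^2 - 12*n + 2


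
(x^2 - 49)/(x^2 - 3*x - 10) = (49 - x^2)/(-x^2 + 3*x + 10)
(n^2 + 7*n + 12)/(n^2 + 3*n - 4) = (n + 3)/(n - 1)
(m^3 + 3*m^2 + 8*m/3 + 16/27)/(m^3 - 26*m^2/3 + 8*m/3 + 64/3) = (9*m^2 + 15*m + 4)/(9*(m^2 - 10*m + 16))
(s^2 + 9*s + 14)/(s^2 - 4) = (s + 7)/(s - 2)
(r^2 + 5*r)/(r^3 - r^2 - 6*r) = (r + 5)/(r^2 - r - 6)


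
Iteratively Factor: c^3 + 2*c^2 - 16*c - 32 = (c + 2)*(c^2 - 16) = (c + 2)*(c + 4)*(c - 4)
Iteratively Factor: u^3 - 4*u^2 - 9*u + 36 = (u - 4)*(u^2 - 9) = (u - 4)*(u + 3)*(u - 3)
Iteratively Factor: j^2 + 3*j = (j)*(j + 3)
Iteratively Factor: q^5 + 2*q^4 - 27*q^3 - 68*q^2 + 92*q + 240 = (q - 5)*(q^4 + 7*q^3 + 8*q^2 - 28*q - 48) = (q - 5)*(q + 3)*(q^3 + 4*q^2 - 4*q - 16) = (q - 5)*(q - 2)*(q + 3)*(q^2 + 6*q + 8) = (q - 5)*(q - 2)*(q + 3)*(q + 4)*(q + 2)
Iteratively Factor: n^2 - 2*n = (n - 2)*(n)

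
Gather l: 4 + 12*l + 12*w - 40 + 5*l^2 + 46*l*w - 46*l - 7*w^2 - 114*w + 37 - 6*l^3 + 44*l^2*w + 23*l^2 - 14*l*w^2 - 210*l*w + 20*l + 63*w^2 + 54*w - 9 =-6*l^3 + l^2*(44*w + 28) + l*(-14*w^2 - 164*w - 14) + 56*w^2 - 48*w - 8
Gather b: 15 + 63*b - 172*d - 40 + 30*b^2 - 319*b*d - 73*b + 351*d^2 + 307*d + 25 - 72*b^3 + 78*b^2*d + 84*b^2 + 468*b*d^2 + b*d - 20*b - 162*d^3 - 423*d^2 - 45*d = -72*b^3 + b^2*(78*d + 114) + b*(468*d^2 - 318*d - 30) - 162*d^3 - 72*d^2 + 90*d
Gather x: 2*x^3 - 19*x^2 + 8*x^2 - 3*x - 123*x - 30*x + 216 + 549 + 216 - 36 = 2*x^3 - 11*x^2 - 156*x + 945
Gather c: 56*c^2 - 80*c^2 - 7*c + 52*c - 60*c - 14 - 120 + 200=-24*c^2 - 15*c + 66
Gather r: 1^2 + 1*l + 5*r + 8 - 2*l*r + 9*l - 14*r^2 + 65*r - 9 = 10*l - 14*r^2 + r*(70 - 2*l)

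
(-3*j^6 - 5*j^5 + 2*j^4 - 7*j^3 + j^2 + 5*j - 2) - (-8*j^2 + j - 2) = -3*j^6 - 5*j^5 + 2*j^4 - 7*j^3 + 9*j^2 + 4*j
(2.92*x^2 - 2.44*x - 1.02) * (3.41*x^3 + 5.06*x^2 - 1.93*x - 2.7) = 9.9572*x^5 + 6.4548*x^4 - 21.4602*x^3 - 8.336*x^2 + 8.5566*x + 2.754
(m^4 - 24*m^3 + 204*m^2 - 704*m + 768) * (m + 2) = m^5 - 22*m^4 + 156*m^3 - 296*m^2 - 640*m + 1536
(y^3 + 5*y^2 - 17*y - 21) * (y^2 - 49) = y^5 + 5*y^4 - 66*y^3 - 266*y^2 + 833*y + 1029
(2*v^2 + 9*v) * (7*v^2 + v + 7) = 14*v^4 + 65*v^3 + 23*v^2 + 63*v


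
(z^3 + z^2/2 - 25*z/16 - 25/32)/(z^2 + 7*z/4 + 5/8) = z - 5/4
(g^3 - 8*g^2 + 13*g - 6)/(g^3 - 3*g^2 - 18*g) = (g^2 - 2*g + 1)/(g*(g + 3))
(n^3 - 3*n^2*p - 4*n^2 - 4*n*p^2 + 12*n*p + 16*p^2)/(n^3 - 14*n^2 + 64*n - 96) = (n^2 - 3*n*p - 4*p^2)/(n^2 - 10*n + 24)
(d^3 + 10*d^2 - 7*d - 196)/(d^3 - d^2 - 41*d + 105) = (d^2 + 3*d - 28)/(d^2 - 8*d + 15)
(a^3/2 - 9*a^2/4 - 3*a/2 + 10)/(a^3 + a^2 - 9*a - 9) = (2*a^3 - 9*a^2 - 6*a + 40)/(4*(a^3 + a^2 - 9*a - 9))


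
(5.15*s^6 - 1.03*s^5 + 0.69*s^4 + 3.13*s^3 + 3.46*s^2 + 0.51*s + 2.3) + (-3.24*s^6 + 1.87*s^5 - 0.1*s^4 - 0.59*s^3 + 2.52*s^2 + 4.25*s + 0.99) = 1.91*s^6 + 0.84*s^5 + 0.59*s^4 + 2.54*s^3 + 5.98*s^2 + 4.76*s + 3.29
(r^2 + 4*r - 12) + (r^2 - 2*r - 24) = 2*r^2 + 2*r - 36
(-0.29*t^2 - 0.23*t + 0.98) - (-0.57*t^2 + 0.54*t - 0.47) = 0.28*t^2 - 0.77*t + 1.45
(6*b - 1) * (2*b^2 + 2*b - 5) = 12*b^3 + 10*b^2 - 32*b + 5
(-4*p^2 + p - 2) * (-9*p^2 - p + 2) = 36*p^4 - 5*p^3 + 9*p^2 + 4*p - 4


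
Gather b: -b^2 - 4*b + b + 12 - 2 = -b^2 - 3*b + 10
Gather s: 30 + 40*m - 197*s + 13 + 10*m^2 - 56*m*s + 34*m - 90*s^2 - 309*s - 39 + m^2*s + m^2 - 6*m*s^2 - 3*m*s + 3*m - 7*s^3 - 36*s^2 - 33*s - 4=11*m^2 + 77*m - 7*s^3 + s^2*(-6*m - 126) + s*(m^2 - 59*m - 539)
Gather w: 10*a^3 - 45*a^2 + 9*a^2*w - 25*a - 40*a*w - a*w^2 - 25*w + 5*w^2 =10*a^3 - 45*a^2 - 25*a + w^2*(5 - a) + w*(9*a^2 - 40*a - 25)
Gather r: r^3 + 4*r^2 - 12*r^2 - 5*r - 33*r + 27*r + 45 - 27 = r^3 - 8*r^2 - 11*r + 18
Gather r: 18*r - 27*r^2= -27*r^2 + 18*r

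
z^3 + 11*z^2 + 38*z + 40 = (z + 2)*(z + 4)*(z + 5)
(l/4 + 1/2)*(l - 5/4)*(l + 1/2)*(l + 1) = l^4/4 + 9*l^3/16 - 7*l^2/32 - 27*l/32 - 5/16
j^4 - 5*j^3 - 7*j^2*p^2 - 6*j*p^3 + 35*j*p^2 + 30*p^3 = (j - 5)*(j - 3*p)*(j + p)*(j + 2*p)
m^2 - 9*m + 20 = (m - 5)*(m - 4)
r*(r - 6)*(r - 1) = r^3 - 7*r^2 + 6*r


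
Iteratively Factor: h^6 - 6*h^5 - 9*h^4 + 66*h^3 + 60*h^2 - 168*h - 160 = (h + 2)*(h^5 - 8*h^4 + 7*h^3 + 52*h^2 - 44*h - 80) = (h - 4)*(h + 2)*(h^4 - 4*h^3 - 9*h^2 + 16*h + 20) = (h - 5)*(h - 4)*(h + 2)*(h^3 + h^2 - 4*h - 4) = (h - 5)*(h - 4)*(h - 2)*(h + 2)*(h^2 + 3*h + 2) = (h - 5)*(h - 4)*(h - 2)*(h + 1)*(h + 2)*(h + 2)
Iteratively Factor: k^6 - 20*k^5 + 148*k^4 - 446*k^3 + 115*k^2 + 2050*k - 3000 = (k - 4)*(k^5 - 16*k^4 + 84*k^3 - 110*k^2 - 325*k + 750) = (k - 5)*(k - 4)*(k^4 - 11*k^3 + 29*k^2 + 35*k - 150) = (k - 5)*(k - 4)*(k + 2)*(k^3 - 13*k^2 + 55*k - 75) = (k - 5)^2*(k - 4)*(k + 2)*(k^2 - 8*k + 15) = (k - 5)^3*(k - 4)*(k + 2)*(k - 3)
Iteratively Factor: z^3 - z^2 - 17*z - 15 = (z - 5)*(z^2 + 4*z + 3) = (z - 5)*(z + 3)*(z + 1)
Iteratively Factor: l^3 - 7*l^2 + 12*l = (l - 3)*(l^2 - 4*l) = (l - 4)*(l - 3)*(l)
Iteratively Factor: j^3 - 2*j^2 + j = (j - 1)*(j^2 - j) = (j - 1)^2*(j)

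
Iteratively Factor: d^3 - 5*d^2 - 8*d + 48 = (d - 4)*(d^2 - d - 12) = (d - 4)^2*(d + 3)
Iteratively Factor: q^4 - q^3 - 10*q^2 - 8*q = (q - 4)*(q^3 + 3*q^2 + 2*q) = (q - 4)*(q + 1)*(q^2 + 2*q) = (q - 4)*(q + 1)*(q + 2)*(q)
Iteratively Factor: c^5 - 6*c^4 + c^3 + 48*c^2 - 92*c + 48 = (c - 2)*(c^4 - 4*c^3 - 7*c^2 + 34*c - 24) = (c - 2)^2*(c^3 - 2*c^2 - 11*c + 12) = (c - 4)*(c - 2)^2*(c^2 + 2*c - 3) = (c - 4)*(c - 2)^2*(c - 1)*(c + 3)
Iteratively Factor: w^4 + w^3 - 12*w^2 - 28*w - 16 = (w + 1)*(w^3 - 12*w - 16) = (w - 4)*(w + 1)*(w^2 + 4*w + 4) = (w - 4)*(w + 1)*(w + 2)*(w + 2)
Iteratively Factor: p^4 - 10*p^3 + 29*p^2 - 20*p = (p - 5)*(p^3 - 5*p^2 + 4*p) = (p - 5)*(p - 1)*(p^2 - 4*p) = (p - 5)*(p - 4)*(p - 1)*(p)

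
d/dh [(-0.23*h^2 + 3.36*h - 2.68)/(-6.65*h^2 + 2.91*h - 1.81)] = (21.6747*h^2 - 34.8114*h + 1.7172)/(44.2225*h^4 - 38.703*h^3 + 32.5411*h^2 - 10.5342*h + 3.2761)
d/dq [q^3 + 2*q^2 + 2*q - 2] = 3*q^2 + 4*q + 2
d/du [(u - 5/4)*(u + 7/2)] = 2*u + 9/4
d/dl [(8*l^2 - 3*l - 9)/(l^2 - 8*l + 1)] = (-61*l^2 + 34*l - 75)/(l^4 - 16*l^3 + 66*l^2 - 16*l + 1)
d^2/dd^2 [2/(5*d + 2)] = 100/(5*d + 2)^3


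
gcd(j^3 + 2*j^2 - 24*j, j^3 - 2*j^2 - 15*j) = j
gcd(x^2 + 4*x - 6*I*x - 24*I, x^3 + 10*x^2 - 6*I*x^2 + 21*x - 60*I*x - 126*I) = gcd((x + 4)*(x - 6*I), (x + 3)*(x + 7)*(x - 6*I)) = x - 6*I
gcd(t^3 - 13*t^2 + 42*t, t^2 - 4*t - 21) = t - 7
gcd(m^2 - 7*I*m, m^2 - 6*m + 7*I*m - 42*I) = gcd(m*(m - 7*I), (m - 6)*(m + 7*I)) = 1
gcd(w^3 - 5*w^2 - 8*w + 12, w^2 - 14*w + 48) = w - 6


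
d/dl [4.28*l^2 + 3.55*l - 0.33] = 8.56*l + 3.55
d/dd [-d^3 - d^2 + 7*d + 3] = -3*d^2 - 2*d + 7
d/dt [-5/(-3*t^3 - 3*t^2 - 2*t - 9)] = 5*(-9*t^2 - 6*t - 2)/(3*t^3 + 3*t^2 + 2*t + 9)^2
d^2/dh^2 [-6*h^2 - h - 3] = -12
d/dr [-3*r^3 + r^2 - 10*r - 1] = -9*r^2 + 2*r - 10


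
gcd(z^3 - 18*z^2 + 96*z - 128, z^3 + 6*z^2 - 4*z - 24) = z - 2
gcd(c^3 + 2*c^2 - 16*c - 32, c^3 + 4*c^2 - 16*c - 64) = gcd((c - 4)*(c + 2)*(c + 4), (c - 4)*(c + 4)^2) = c^2 - 16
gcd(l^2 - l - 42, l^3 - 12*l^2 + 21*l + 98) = l - 7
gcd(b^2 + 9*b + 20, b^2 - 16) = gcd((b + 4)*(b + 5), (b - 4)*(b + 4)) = b + 4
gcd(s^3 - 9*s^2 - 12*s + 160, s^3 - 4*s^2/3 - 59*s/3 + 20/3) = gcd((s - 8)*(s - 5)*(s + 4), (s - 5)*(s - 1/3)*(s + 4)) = s^2 - s - 20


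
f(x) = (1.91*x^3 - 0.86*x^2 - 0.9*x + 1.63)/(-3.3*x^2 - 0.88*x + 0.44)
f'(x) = (6.6*x + 0.88)*(1.91*x^3 - 0.86*x^2 - 0.9*x + 1.63)/(-3.3*x^2 - 0.88*x + 0.44)^2 + (5.73*x^2 - 1.72*x - 0.9)/(-3.3*x^2 - 0.88*x + 0.44) = (-6.303*x^4 - 3.3616*x^3 + 0.308*x^2 + 10.0012*x + 1.0384)/(10.89*x^4 + 5.808*x^3 - 2.1296*x^2 - 0.7744*x + 0.1936)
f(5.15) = -2.57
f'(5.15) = -0.58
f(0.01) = 3.76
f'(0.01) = 6.13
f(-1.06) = 0.28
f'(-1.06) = -2.42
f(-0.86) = -0.44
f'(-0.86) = -5.59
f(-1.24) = 0.63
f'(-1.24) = -1.54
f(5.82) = -2.95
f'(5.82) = -0.58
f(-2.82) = 1.95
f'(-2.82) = -0.64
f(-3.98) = 2.67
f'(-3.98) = -0.60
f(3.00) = -1.34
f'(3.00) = -0.56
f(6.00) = -3.06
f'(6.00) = -0.58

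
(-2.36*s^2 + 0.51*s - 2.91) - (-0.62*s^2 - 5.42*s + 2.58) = -1.74*s^2 + 5.93*s - 5.49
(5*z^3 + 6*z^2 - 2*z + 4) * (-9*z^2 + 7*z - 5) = -45*z^5 - 19*z^4 + 35*z^3 - 80*z^2 + 38*z - 20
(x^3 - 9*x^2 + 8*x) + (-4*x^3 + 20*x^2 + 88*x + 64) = -3*x^3 + 11*x^2 + 96*x + 64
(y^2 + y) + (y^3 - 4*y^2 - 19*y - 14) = y^3 - 3*y^2 - 18*y - 14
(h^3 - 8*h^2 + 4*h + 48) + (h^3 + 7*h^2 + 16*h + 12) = 2*h^3 - h^2 + 20*h + 60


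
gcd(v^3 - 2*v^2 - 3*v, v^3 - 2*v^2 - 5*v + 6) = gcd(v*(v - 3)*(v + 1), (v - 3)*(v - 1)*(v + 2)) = v - 3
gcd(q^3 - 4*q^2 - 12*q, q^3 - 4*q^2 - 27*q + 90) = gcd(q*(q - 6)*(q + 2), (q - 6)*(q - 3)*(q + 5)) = q - 6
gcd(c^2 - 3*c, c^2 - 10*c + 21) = c - 3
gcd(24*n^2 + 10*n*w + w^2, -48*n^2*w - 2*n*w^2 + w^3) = 6*n + w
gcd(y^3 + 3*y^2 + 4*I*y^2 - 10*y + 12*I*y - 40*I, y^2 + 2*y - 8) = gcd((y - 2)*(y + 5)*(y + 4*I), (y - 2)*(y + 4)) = y - 2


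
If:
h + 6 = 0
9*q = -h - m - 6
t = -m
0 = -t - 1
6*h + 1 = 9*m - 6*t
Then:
No Solution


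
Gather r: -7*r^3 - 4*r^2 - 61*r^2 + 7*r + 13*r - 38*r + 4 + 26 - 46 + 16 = -7*r^3 - 65*r^2 - 18*r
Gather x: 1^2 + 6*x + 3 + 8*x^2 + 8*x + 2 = 8*x^2 + 14*x + 6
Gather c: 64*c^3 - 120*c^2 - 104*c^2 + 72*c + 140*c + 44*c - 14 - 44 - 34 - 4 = 64*c^3 - 224*c^2 + 256*c - 96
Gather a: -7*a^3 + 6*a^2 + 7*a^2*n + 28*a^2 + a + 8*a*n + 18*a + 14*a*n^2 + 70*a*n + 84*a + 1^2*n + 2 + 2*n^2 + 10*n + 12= -7*a^3 + a^2*(7*n + 34) + a*(14*n^2 + 78*n + 103) + 2*n^2 + 11*n + 14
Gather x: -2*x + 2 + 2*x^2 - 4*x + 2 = 2*x^2 - 6*x + 4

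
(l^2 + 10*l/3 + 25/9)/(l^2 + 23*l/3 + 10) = (l + 5/3)/(l + 6)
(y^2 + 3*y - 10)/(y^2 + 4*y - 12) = (y + 5)/(y + 6)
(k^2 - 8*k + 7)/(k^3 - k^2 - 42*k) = (k - 1)/(k*(k + 6))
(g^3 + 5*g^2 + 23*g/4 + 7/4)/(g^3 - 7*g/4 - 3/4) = (2*g + 7)/(2*g - 3)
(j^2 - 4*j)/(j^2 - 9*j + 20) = j/(j - 5)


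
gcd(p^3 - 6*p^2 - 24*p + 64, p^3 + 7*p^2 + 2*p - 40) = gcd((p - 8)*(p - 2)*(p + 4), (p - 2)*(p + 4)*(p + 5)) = p^2 + 2*p - 8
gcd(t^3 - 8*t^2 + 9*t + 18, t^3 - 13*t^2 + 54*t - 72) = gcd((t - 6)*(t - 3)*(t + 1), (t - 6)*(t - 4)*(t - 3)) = t^2 - 9*t + 18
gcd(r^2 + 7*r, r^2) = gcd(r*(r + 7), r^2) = r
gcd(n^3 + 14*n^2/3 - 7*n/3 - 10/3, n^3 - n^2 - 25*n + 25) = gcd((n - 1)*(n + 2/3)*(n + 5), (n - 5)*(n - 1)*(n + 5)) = n^2 + 4*n - 5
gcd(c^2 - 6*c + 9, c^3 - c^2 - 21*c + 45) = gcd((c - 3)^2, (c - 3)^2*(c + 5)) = c^2 - 6*c + 9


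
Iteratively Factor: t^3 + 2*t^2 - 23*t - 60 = (t + 3)*(t^2 - t - 20) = (t - 5)*(t + 3)*(t + 4)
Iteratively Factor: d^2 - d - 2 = (d - 2)*(d + 1)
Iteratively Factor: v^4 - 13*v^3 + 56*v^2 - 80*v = (v)*(v^3 - 13*v^2 + 56*v - 80) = v*(v - 4)*(v^2 - 9*v + 20) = v*(v - 5)*(v - 4)*(v - 4)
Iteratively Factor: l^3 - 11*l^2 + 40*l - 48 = (l - 4)*(l^2 - 7*l + 12) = (l - 4)*(l - 3)*(l - 4)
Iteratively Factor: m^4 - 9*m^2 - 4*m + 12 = (m - 1)*(m^3 + m^2 - 8*m - 12) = (m - 1)*(m + 2)*(m^2 - m - 6) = (m - 3)*(m - 1)*(m + 2)*(m + 2)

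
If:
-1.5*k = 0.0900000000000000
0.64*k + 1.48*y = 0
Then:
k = -0.06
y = 0.03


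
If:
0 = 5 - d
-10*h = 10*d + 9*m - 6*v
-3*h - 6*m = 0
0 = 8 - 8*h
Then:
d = 5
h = 1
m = -1/2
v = 37/4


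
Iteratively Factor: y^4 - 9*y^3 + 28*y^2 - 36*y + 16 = (y - 4)*(y^3 - 5*y^2 + 8*y - 4) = (y - 4)*(y - 2)*(y^2 - 3*y + 2) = (y - 4)*(y - 2)^2*(y - 1)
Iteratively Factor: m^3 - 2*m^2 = (m)*(m^2 - 2*m) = m*(m - 2)*(m)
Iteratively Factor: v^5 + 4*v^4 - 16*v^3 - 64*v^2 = (v + 4)*(v^4 - 16*v^2) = v*(v + 4)*(v^3 - 16*v) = v^2*(v + 4)*(v^2 - 16) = v^2*(v - 4)*(v + 4)*(v + 4)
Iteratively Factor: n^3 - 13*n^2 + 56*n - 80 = (n - 4)*(n^2 - 9*n + 20) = (n - 4)^2*(n - 5)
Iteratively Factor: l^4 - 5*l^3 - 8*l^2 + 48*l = (l + 3)*(l^3 - 8*l^2 + 16*l) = (l - 4)*(l + 3)*(l^2 - 4*l) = (l - 4)^2*(l + 3)*(l)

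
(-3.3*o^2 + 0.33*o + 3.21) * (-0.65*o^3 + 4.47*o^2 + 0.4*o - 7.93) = 2.145*o^5 - 14.9655*o^4 - 1.9314*o^3 + 40.6497*o^2 - 1.3329*o - 25.4553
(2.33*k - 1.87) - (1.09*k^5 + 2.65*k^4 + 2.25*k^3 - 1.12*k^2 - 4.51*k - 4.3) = -1.09*k^5 - 2.65*k^4 - 2.25*k^3 + 1.12*k^2 + 6.84*k + 2.43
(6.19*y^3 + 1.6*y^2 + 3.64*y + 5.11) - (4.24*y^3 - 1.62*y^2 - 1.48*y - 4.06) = 1.95*y^3 + 3.22*y^2 + 5.12*y + 9.17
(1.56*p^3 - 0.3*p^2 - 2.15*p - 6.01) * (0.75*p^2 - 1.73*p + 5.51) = 1.17*p^5 - 2.9238*p^4 + 7.5021*p^3 - 2.441*p^2 - 1.4492*p - 33.1151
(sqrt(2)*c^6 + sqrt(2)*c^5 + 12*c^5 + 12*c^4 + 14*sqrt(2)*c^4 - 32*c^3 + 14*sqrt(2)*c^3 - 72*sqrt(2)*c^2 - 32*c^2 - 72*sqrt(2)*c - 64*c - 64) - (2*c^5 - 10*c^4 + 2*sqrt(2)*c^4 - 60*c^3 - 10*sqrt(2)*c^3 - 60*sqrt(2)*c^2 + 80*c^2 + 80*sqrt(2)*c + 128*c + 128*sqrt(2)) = sqrt(2)*c^6 + sqrt(2)*c^5 + 10*c^5 + 12*sqrt(2)*c^4 + 22*c^4 + 28*c^3 + 24*sqrt(2)*c^3 - 112*c^2 - 12*sqrt(2)*c^2 - 152*sqrt(2)*c - 192*c - 128*sqrt(2) - 64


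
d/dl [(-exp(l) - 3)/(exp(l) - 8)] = 11*exp(l)/(exp(l) - 8)^2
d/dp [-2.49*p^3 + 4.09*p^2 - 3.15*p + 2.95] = -7.47*p^2 + 8.18*p - 3.15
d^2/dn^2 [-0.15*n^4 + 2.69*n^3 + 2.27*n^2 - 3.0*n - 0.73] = -1.8*n^2 + 16.14*n + 4.54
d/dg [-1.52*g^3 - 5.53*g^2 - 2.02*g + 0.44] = -4.56*g^2 - 11.06*g - 2.02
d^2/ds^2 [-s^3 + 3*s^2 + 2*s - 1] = 6 - 6*s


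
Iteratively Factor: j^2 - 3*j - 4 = (j - 4)*(j + 1)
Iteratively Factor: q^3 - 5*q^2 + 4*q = (q - 1)*(q^2 - 4*q) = (q - 4)*(q - 1)*(q)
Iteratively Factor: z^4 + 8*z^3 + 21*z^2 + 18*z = (z + 3)*(z^3 + 5*z^2 + 6*z) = (z + 2)*(z + 3)*(z^2 + 3*z) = (z + 2)*(z + 3)^2*(z)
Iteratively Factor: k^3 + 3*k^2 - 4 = (k + 2)*(k^2 + k - 2) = (k - 1)*(k + 2)*(k + 2)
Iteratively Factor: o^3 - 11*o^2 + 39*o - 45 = (o - 3)*(o^2 - 8*o + 15) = (o - 3)^2*(o - 5)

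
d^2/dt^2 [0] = 0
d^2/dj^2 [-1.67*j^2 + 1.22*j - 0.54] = -3.34000000000000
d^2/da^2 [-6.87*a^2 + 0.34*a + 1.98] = -13.7400000000000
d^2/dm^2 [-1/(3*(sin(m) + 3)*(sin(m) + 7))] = (4*sin(m)^4 + 30*sin(m)^3 + 10*sin(m)^2 - 270*sin(m) - 158)/(3*(sin(m) + 3)^3*(sin(m) + 7)^3)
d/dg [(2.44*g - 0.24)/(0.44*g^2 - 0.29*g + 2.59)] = (-1.0736*g^2 + 0.2112*g + 6.25)/(0.1936*g^4 - 0.2552*g^3 + 2.3633*g^2 - 1.5022*g + 6.7081)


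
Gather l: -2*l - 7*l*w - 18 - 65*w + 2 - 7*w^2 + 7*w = l*(-7*w - 2) - 7*w^2 - 58*w - 16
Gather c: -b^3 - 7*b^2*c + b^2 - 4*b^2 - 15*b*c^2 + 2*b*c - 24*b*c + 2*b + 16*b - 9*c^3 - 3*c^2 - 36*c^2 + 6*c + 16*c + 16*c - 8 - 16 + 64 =-b^3 - 3*b^2 + 18*b - 9*c^3 + c^2*(-15*b - 39) + c*(-7*b^2 - 22*b + 38) + 40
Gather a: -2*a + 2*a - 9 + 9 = 0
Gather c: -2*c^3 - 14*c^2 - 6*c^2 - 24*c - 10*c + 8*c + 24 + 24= -2*c^3 - 20*c^2 - 26*c + 48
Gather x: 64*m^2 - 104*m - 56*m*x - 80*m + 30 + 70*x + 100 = 64*m^2 - 184*m + x*(70 - 56*m) + 130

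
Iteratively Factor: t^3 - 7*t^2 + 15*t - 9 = (t - 3)*(t^2 - 4*t + 3) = (t - 3)*(t - 1)*(t - 3)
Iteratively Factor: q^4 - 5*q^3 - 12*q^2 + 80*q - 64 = (q - 1)*(q^3 - 4*q^2 - 16*q + 64) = (q - 4)*(q - 1)*(q^2 - 16) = (q - 4)^2*(q - 1)*(q + 4)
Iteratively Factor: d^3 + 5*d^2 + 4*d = (d + 4)*(d^2 + d) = (d + 1)*(d + 4)*(d)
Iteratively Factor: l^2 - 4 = (l + 2)*(l - 2)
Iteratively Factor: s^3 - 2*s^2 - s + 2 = (s - 2)*(s^2 - 1) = (s - 2)*(s + 1)*(s - 1)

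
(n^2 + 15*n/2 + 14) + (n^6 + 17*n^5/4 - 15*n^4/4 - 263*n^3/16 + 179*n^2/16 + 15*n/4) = n^6 + 17*n^5/4 - 15*n^4/4 - 263*n^3/16 + 195*n^2/16 + 45*n/4 + 14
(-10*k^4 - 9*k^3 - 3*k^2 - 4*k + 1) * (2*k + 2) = -20*k^5 - 38*k^4 - 24*k^3 - 14*k^2 - 6*k + 2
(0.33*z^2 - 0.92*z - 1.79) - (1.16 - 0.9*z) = 0.33*z^2 - 0.02*z - 2.95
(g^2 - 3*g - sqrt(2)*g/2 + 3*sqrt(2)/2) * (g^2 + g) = g^4 - 2*g^3 - sqrt(2)*g^3/2 - 3*g^2 + sqrt(2)*g^2 + 3*sqrt(2)*g/2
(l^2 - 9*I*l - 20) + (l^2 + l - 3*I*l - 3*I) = 2*l^2 + l - 12*I*l - 20 - 3*I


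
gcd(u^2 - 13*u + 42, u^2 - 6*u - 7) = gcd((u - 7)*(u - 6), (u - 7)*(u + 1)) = u - 7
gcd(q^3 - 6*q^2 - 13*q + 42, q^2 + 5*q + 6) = q + 3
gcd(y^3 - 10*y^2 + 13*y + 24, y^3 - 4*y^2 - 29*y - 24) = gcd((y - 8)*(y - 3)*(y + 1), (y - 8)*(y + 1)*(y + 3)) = y^2 - 7*y - 8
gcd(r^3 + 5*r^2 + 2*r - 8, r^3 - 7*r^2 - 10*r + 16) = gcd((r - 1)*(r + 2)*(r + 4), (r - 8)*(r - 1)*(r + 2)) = r^2 + r - 2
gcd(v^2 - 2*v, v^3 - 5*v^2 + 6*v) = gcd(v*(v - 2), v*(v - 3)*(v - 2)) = v^2 - 2*v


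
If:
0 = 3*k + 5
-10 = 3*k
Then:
No Solution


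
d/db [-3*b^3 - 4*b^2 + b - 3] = -9*b^2 - 8*b + 1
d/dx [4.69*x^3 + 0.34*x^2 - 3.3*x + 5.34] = 14.07*x^2 + 0.68*x - 3.3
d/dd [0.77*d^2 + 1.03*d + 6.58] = 1.54*d + 1.03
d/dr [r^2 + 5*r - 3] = 2*r + 5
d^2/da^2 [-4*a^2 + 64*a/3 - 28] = -8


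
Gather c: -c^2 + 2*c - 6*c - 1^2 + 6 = -c^2 - 4*c + 5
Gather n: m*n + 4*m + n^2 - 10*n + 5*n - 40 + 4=4*m + n^2 + n*(m - 5) - 36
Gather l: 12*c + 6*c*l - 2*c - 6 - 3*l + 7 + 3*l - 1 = 6*c*l + 10*c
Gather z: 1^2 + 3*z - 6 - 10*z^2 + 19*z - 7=-10*z^2 + 22*z - 12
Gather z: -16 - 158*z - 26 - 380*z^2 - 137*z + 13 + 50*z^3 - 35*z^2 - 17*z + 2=50*z^3 - 415*z^2 - 312*z - 27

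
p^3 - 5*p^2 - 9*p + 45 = (p - 5)*(p - 3)*(p + 3)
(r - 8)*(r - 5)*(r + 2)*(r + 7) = r^4 - 4*r^3 - 63*r^2 + 178*r + 560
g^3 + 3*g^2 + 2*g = g*(g + 1)*(g + 2)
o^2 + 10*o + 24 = (o + 4)*(o + 6)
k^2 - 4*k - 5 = (k - 5)*(k + 1)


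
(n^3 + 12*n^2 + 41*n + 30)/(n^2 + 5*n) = n + 7 + 6/n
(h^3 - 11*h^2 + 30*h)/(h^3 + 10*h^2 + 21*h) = (h^2 - 11*h + 30)/(h^2 + 10*h + 21)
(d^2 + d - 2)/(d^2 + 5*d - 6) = (d + 2)/(d + 6)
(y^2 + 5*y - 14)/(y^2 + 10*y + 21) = (y - 2)/(y + 3)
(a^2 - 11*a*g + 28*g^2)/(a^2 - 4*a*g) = (a - 7*g)/a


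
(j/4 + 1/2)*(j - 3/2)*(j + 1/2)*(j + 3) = j^4/4 + j^3 + j^2/16 - 39*j/16 - 9/8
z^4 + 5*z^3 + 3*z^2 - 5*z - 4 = (z - 1)*(z + 1)^2*(z + 4)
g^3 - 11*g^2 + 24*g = g*(g - 8)*(g - 3)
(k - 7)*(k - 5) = k^2 - 12*k + 35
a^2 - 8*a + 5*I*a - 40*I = (a - 8)*(a + 5*I)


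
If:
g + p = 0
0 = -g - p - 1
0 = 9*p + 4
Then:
No Solution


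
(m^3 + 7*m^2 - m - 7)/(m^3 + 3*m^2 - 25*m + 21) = (m + 1)/(m - 3)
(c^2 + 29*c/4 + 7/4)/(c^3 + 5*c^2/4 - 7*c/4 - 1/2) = (c + 7)/(c^2 + c - 2)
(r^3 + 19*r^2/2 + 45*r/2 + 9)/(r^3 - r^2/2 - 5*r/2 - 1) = (r^2 + 9*r + 18)/(r^2 - r - 2)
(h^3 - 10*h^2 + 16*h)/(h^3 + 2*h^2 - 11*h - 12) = h*(h^2 - 10*h + 16)/(h^3 + 2*h^2 - 11*h - 12)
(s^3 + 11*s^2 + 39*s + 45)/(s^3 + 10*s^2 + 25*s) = (s^2 + 6*s + 9)/(s*(s + 5))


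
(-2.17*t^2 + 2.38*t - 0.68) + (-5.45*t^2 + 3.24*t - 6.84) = -7.62*t^2 + 5.62*t - 7.52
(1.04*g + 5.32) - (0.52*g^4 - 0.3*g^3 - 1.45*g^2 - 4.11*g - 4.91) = -0.52*g^4 + 0.3*g^3 + 1.45*g^2 + 5.15*g + 10.23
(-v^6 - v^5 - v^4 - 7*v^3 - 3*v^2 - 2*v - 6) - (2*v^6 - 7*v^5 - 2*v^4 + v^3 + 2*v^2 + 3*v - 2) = -3*v^6 + 6*v^5 + v^4 - 8*v^3 - 5*v^2 - 5*v - 4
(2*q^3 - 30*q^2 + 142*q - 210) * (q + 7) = 2*q^4 - 16*q^3 - 68*q^2 + 784*q - 1470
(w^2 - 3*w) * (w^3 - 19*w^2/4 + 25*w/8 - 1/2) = w^5 - 31*w^4/4 + 139*w^3/8 - 79*w^2/8 + 3*w/2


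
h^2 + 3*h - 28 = (h - 4)*(h + 7)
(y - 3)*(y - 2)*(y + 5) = y^3 - 19*y + 30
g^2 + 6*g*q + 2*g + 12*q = (g + 2)*(g + 6*q)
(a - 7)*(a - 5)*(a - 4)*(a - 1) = a^4 - 17*a^3 + 99*a^2 - 223*a + 140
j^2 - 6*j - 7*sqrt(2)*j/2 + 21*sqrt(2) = (j - 6)*(j - 7*sqrt(2)/2)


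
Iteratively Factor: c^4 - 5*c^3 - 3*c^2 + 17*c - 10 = (c + 2)*(c^3 - 7*c^2 + 11*c - 5) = (c - 1)*(c + 2)*(c^2 - 6*c + 5) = (c - 1)^2*(c + 2)*(c - 5)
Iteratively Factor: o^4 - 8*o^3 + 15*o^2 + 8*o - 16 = (o - 1)*(o^3 - 7*o^2 + 8*o + 16) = (o - 4)*(o - 1)*(o^2 - 3*o - 4) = (o - 4)*(o - 1)*(o + 1)*(o - 4)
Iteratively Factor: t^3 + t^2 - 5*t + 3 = (t - 1)*(t^2 + 2*t - 3) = (t - 1)^2*(t + 3)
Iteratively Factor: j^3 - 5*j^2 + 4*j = (j)*(j^2 - 5*j + 4) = j*(j - 4)*(j - 1)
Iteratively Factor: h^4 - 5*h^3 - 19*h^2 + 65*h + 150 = (h - 5)*(h^3 - 19*h - 30) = (h - 5)*(h + 3)*(h^2 - 3*h - 10) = (h - 5)*(h + 2)*(h + 3)*(h - 5)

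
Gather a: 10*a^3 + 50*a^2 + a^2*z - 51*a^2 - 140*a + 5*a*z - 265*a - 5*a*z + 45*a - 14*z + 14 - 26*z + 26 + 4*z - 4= 10*a^3 + a^2*(z - 1) - 360*a - 36*z + 36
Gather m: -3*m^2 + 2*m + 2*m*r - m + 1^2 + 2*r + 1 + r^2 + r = -3*m^2 + m*(2*r + 1) + r^2 + 3*r + 2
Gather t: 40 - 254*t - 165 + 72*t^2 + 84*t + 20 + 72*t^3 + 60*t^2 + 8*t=72*t^3 + 132*t^2 - 162*t - 105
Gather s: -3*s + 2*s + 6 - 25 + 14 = -s - 5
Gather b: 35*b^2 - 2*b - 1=35*b^2 - 2*b - 1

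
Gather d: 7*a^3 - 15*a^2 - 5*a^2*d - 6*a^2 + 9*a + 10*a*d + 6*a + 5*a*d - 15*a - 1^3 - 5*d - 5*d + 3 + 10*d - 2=7*a^3 - 21*a^2 + d*(-5*a^2 + 15*a)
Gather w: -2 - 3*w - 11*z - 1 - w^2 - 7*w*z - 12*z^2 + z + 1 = -w^2 + w*(-7*z - 3) - 12*z^2 - 10*z - 2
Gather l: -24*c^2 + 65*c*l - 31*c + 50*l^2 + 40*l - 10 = -24*c^2 - 31*c + 50*l^2 + l*(65*c + 40) - 10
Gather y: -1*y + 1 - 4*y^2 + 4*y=-4*y^2 + 3*y + 1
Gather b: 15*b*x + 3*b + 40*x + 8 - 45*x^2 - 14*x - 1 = b*(15*x + 3) - 45*x^2 + 26*x + 7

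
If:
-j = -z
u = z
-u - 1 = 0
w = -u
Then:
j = -1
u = -1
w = 1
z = -1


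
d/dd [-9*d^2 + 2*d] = 2 - 18*d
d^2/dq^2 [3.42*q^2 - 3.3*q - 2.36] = 6.84000000000000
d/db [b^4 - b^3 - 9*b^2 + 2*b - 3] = 4*b^3 - 3*b^2 - 18*b + 2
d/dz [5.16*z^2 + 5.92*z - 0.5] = 10.32*z + 5.92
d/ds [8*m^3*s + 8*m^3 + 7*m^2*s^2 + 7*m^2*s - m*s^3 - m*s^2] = m*(8*m^2 + 14*m*s + 7*m - 3*s^2 - 2*s)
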